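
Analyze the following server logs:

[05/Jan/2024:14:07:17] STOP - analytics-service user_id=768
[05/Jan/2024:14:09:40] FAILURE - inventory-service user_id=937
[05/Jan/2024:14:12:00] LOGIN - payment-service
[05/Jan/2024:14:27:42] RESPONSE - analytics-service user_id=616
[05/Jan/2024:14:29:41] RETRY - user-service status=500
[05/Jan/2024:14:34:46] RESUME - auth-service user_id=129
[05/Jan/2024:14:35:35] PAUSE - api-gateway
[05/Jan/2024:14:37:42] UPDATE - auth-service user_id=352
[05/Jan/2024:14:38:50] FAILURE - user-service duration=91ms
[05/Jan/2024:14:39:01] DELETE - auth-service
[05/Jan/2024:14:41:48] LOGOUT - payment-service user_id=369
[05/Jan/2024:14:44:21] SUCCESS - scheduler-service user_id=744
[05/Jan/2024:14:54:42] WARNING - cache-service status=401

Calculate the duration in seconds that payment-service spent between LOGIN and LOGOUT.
1788

To calculate state duration:

1. Find LOGIN event for payment-service: 05/Jan/2024:14:12:00
2. Find LOGOUT event for payment-service: 05/Jan/2024:14:41:48
3. Calculate duration: 05/Jan/2024:14:41:48 - 05/Jan/2024:14:12:00 = 1788 seconds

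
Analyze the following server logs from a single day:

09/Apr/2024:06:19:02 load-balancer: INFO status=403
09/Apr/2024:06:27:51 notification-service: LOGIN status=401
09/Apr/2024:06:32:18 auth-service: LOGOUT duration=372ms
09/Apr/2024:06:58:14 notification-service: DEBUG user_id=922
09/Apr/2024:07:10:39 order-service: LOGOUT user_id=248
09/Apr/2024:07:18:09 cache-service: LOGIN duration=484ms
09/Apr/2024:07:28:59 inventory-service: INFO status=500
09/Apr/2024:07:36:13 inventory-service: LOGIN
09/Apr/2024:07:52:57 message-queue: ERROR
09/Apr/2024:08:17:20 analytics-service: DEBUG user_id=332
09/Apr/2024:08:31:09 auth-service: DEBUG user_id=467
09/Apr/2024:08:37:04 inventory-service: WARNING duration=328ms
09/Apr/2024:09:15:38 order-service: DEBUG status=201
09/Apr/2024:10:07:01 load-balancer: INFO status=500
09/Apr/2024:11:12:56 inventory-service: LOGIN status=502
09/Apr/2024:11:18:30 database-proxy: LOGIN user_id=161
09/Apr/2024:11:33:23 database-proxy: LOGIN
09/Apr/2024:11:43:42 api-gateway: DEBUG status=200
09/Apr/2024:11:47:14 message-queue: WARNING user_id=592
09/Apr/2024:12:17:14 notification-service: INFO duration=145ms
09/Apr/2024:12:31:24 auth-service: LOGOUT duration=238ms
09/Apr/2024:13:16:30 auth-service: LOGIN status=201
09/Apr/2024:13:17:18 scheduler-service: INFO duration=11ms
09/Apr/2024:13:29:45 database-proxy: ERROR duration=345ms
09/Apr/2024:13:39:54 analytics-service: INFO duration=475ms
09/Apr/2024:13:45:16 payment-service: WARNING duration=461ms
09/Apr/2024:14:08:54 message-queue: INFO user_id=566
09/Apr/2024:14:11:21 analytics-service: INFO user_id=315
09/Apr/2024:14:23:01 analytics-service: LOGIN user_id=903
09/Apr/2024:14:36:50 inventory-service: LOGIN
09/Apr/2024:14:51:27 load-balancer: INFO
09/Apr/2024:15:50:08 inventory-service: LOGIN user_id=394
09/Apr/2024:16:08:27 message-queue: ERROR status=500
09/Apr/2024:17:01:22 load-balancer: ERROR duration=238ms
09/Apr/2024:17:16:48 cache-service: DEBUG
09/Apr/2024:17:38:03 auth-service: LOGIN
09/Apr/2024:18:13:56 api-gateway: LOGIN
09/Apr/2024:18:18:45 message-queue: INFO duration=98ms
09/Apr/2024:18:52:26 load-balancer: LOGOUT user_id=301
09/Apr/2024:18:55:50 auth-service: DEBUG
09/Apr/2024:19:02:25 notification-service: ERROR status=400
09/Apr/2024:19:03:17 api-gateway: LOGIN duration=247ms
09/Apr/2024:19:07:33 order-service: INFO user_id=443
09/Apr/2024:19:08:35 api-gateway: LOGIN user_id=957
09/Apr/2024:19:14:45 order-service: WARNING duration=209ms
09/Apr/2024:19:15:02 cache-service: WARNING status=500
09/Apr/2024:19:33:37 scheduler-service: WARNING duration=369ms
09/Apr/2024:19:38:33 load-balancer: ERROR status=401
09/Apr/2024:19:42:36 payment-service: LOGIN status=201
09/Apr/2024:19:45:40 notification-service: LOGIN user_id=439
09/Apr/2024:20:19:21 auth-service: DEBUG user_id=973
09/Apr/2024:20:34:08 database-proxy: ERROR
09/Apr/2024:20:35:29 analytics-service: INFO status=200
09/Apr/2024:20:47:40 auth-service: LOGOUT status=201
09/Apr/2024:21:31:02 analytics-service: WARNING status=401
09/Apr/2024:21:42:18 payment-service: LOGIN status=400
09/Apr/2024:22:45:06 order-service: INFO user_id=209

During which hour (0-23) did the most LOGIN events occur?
19

To find the peak hour:

1. Group all LOGIN events by hour
2. Count events in each hour
3. Find hour with maximum count
4. Peak hour: 19 (with 4 events)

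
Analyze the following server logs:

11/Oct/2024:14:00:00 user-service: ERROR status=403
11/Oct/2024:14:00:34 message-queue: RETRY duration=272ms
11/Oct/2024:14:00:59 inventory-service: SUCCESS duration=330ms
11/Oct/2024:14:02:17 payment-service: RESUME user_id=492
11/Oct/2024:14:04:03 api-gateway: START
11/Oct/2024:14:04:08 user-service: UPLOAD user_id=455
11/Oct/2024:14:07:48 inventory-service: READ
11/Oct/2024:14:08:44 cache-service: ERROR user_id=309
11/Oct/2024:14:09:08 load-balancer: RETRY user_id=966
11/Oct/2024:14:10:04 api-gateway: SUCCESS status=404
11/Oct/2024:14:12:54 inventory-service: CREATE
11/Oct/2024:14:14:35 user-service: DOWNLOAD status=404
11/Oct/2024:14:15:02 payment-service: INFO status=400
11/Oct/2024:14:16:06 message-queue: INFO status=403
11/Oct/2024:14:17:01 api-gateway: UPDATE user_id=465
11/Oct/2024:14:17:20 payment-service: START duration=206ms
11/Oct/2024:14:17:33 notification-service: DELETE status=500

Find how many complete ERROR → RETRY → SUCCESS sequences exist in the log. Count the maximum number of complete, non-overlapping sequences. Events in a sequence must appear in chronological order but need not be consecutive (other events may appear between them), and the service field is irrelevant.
2

To count sequences:

1. Look for pattern: ERROR → RETRY → SUCCESS
2. Greedily scan the log in chronological order, matching each sequence element in turn (ignoring service)
3. Each time the full pattern completes, increment the count and restart matching from the next event
4. Complete non-overlapping sequences found: 2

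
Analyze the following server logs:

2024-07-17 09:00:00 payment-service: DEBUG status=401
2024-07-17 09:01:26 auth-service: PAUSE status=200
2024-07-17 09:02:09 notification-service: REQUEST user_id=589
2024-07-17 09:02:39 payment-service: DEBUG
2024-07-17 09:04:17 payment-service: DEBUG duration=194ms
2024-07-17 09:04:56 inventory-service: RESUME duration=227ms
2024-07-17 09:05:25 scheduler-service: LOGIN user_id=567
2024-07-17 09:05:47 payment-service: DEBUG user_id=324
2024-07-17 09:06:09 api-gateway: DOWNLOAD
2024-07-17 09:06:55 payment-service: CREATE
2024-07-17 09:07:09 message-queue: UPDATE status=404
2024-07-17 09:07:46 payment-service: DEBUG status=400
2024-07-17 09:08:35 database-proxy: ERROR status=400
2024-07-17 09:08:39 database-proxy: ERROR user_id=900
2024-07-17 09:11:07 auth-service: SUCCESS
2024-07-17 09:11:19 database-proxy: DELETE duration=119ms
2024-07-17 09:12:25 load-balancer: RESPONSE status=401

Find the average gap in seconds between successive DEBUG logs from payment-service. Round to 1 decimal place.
116.5

To calculate average interval:

1. Find all DEBUG events for payment-service in order
2. Calculate time gaps between consecutive events
3. Compute mean of gaps: 466 / 4 = 116.5 seconds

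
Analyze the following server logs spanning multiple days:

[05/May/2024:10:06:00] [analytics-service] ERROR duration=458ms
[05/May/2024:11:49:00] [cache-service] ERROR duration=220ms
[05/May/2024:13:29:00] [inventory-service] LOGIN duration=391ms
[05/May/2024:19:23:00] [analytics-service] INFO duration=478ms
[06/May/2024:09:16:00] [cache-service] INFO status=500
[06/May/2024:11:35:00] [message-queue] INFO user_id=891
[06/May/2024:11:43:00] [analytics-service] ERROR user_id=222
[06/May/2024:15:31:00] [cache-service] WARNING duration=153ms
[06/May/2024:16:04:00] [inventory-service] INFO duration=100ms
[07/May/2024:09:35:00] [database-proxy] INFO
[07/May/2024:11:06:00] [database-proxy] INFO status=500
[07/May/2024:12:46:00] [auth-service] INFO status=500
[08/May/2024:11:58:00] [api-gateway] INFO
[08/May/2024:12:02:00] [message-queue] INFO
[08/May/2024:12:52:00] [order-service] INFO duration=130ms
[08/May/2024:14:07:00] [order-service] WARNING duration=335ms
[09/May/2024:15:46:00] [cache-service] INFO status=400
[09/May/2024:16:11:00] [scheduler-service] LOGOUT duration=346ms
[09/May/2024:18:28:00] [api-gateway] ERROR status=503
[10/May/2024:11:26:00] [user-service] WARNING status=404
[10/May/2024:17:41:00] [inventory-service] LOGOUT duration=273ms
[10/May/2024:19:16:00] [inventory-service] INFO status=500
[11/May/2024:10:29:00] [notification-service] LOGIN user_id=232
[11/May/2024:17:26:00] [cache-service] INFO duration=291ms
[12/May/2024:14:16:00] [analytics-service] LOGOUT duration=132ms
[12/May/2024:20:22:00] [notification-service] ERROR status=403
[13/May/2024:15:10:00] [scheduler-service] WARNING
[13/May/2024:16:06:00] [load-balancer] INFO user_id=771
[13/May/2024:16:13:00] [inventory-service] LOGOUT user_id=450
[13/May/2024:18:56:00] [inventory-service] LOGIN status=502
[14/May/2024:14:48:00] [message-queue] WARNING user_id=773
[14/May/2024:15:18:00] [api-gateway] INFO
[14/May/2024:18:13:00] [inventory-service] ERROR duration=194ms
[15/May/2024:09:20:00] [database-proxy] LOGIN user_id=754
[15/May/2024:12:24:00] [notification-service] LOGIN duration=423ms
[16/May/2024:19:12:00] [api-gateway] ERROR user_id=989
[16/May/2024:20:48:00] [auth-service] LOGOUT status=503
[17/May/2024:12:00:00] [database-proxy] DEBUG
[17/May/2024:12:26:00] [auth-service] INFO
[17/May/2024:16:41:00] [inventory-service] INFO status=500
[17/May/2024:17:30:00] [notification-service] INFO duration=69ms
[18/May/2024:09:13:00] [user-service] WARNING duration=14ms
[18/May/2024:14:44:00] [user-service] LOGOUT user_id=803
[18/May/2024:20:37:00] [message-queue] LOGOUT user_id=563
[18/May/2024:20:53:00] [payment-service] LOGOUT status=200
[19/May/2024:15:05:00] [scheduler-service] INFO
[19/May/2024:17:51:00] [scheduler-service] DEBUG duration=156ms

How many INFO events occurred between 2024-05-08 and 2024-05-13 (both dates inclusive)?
7

To filter by date range:

1. Date range: 2024-05-08 through 2024-05-13, both dates inclusive
2. Filter for INFO events whose date falls in this range
3. Count matching events: 7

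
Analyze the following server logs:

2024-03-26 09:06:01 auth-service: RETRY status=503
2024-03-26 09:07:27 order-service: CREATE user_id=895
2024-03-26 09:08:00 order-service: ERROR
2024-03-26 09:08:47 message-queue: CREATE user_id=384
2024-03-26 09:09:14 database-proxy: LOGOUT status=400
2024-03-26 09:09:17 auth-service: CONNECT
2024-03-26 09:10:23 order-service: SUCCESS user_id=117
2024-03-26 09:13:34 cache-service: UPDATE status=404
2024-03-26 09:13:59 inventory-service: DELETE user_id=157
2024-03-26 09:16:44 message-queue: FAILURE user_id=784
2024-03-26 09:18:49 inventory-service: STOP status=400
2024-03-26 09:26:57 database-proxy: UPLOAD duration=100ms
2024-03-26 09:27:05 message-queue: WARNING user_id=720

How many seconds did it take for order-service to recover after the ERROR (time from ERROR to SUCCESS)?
143

To calculate recovery time:

1. Find ERROR event for order-service: 2024-03-26 09:08:00
2. Find next SUCCESS event for order-service: 2024-03-26 09:10:23
3. Recovery time: 2024-03-26 09:10:23 - 2024-03-26 09:08:00 = 143 seconds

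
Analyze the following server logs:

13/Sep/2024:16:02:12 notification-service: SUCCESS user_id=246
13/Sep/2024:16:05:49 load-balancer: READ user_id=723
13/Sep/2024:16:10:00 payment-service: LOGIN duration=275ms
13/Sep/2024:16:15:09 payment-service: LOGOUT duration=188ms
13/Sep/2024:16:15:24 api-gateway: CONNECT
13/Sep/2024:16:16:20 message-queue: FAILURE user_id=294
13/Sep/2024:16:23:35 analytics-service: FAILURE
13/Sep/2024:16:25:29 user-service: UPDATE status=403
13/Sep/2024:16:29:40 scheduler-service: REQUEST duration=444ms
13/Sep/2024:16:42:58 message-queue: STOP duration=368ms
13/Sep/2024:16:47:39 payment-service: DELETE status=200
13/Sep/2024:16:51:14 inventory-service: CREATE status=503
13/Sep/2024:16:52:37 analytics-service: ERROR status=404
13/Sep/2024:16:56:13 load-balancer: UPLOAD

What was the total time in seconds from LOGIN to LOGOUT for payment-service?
309

To calculate state duration:

1. Find LOGIN event for payment-service: 13/Sep/2024:16:10:00
2. Find LOGOUT event for payment-service: 13/Sep/2024:16:15:09
3. Calculate duration: 13/Sep/2024:16:15:09 - 13/Sep/2024:16:10:00 = 309 seconds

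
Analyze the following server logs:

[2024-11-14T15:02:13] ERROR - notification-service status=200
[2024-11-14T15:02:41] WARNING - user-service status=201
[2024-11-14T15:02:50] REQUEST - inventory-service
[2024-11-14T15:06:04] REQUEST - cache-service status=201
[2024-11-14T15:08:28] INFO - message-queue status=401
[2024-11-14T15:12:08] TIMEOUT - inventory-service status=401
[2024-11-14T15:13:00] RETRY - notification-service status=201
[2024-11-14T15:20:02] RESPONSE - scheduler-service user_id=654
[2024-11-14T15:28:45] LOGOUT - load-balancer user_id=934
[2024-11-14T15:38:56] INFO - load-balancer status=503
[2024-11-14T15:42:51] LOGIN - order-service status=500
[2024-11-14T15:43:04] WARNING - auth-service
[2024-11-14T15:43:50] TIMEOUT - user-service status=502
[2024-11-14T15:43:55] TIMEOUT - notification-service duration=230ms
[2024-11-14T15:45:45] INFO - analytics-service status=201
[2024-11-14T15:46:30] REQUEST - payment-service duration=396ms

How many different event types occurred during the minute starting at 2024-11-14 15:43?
2

To count unique event types:

1. Filter events in the minute starting at 2024-11-14 15:43
2. Extract event types from matching entries
3. Count unique types: 2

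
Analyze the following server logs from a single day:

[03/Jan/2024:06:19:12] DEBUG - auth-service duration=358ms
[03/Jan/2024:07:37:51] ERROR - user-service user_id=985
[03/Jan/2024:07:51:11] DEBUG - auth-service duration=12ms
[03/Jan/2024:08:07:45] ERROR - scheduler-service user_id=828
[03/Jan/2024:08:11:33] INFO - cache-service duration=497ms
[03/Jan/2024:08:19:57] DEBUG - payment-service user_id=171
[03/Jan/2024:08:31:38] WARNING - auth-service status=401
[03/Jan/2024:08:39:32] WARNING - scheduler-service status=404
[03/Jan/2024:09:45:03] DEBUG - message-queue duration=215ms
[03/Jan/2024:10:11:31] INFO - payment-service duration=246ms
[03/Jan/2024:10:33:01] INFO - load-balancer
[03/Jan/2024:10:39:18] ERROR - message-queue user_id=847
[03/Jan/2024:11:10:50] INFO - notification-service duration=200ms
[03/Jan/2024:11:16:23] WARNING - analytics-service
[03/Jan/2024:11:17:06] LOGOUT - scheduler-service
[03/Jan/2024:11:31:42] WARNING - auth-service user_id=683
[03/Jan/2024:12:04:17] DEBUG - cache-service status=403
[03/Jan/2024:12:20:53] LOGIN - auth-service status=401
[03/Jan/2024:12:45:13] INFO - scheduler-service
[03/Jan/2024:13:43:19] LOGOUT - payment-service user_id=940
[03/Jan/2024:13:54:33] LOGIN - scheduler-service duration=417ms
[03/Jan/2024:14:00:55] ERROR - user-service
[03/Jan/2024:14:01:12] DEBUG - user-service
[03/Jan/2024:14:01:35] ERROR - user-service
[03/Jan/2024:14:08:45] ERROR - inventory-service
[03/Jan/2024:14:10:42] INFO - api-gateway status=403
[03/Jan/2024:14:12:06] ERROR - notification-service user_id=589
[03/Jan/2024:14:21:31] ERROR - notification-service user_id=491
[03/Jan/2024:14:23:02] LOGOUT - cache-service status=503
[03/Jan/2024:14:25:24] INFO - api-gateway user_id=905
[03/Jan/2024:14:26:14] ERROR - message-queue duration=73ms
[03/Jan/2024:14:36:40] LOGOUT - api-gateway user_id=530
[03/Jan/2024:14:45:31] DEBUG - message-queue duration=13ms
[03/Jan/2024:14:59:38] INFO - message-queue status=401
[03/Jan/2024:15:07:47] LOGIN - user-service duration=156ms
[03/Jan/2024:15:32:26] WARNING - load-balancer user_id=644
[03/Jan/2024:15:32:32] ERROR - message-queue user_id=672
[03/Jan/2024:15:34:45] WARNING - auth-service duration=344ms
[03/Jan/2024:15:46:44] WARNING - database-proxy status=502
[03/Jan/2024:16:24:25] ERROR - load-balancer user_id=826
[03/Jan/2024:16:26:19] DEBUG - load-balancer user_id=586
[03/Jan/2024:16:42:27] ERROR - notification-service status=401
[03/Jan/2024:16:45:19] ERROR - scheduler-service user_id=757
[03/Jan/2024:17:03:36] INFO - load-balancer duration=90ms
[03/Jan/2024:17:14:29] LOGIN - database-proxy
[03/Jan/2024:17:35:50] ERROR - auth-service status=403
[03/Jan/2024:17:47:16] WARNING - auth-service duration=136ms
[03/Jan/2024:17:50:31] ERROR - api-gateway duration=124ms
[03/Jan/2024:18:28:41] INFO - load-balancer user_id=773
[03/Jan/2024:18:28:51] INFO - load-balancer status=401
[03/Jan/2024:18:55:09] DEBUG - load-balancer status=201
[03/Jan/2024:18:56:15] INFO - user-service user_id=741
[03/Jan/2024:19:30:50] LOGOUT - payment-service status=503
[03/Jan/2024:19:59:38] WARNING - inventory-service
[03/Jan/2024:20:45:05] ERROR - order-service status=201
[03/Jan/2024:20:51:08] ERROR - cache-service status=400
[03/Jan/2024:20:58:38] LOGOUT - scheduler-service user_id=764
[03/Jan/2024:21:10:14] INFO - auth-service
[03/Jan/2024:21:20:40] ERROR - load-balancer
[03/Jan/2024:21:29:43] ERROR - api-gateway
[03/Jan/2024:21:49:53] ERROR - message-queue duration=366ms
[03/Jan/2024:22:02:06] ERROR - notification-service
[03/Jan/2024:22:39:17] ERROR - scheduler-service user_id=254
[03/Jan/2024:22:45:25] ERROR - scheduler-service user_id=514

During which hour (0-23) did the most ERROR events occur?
14

To find the peak hour:

1. Group all ERROR events by hour
2. Count events in each hour
3. Find hour with maximum count
4. Peak hour: 14 (with 6 events)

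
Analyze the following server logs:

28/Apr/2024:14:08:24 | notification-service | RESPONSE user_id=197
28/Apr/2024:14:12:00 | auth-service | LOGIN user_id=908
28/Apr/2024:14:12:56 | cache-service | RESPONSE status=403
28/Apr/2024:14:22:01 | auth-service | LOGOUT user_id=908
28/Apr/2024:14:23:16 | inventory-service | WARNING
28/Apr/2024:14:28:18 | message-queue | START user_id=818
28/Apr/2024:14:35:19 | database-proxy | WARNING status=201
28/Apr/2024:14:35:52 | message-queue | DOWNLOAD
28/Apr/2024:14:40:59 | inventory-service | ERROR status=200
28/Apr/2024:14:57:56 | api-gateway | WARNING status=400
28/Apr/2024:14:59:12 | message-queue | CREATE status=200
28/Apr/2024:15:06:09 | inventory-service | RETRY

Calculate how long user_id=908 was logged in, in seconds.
601

To calculate session duration:

1. Find LOGIN event for user_id=908: 28/Apr/2024:14:12:00
2. Find LOGOUT event for user_id=908: 28/Apr/2024:14:22:01
3. Session duration: 28/Apr/2024:14:22:01 - 28/Apr/2024:14:12:00 = 601 seconds (10 minutes)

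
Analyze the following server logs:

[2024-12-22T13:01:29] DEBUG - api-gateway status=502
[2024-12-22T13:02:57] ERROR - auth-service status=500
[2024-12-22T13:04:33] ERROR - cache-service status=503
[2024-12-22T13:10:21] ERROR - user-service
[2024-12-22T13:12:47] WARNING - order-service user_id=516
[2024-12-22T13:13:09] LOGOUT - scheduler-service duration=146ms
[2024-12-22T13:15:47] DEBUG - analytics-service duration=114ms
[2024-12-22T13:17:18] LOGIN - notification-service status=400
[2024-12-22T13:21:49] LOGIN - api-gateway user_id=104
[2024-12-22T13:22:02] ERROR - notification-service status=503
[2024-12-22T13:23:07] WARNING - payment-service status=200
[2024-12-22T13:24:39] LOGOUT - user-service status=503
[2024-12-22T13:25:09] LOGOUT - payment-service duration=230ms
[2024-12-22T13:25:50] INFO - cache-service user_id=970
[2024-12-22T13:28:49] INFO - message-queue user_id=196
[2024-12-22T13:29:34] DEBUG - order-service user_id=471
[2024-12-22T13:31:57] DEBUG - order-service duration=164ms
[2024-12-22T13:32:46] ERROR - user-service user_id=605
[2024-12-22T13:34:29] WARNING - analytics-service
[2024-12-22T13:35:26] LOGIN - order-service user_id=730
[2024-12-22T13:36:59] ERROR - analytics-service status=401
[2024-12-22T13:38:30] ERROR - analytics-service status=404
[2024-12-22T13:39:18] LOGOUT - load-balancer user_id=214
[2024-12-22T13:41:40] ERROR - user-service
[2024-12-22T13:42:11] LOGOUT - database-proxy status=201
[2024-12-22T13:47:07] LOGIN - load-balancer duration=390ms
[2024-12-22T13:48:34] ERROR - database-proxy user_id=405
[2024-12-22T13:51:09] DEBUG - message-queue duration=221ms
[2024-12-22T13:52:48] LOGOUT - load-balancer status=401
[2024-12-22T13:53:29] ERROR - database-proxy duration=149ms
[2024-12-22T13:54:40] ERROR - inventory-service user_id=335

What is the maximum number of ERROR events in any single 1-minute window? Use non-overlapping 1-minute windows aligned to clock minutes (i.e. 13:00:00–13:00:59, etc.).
1

To find the burst window:

1. Divide the log period into non-overlapping 1-minute windows starting at 13:00
2. Count ERROR events in each window
3. Find the window with maximum count
4. Maximum events in a window: 1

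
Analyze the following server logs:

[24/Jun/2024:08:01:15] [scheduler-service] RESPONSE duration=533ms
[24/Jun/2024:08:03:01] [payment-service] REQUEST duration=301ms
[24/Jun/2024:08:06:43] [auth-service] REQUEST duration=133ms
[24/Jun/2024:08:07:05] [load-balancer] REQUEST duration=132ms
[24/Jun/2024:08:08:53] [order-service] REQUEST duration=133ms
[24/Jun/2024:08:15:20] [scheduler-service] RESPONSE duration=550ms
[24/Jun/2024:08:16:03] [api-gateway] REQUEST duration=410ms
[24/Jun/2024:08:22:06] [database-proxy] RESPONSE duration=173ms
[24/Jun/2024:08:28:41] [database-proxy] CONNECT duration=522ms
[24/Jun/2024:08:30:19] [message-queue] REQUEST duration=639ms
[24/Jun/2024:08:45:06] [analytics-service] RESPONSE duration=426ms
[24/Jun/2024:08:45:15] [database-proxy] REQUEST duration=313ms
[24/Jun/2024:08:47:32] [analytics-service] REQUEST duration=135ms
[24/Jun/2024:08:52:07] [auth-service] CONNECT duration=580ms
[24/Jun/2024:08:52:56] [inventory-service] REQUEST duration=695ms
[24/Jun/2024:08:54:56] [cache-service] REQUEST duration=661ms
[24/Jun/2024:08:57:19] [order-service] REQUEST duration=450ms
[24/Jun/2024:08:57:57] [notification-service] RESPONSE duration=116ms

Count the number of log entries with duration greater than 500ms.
7

To count timeouts:

1. Threshold: 500ms
2. Extract duration from each log entry
3. Count entries where duration > 500
4. Timeout count: 7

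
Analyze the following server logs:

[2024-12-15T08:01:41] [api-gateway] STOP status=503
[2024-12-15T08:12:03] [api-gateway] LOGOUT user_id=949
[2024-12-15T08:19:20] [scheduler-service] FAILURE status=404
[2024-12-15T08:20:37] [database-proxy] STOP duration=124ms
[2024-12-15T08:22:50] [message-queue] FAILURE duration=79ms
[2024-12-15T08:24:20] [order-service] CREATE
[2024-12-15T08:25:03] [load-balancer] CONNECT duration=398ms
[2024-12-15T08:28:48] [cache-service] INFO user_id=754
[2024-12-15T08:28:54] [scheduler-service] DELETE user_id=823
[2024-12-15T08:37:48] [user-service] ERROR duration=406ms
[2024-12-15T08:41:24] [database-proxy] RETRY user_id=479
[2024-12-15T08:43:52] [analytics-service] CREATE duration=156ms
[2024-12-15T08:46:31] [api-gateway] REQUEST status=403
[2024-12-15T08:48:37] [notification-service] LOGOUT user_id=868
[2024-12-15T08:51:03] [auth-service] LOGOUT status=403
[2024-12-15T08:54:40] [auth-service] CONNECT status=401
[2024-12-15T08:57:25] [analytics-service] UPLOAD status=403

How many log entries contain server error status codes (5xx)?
1

To find matching entries:

1. Pattern to match: server error status codes (5xx)
2. Scan each log entry for the pattern
3. Count matches: 1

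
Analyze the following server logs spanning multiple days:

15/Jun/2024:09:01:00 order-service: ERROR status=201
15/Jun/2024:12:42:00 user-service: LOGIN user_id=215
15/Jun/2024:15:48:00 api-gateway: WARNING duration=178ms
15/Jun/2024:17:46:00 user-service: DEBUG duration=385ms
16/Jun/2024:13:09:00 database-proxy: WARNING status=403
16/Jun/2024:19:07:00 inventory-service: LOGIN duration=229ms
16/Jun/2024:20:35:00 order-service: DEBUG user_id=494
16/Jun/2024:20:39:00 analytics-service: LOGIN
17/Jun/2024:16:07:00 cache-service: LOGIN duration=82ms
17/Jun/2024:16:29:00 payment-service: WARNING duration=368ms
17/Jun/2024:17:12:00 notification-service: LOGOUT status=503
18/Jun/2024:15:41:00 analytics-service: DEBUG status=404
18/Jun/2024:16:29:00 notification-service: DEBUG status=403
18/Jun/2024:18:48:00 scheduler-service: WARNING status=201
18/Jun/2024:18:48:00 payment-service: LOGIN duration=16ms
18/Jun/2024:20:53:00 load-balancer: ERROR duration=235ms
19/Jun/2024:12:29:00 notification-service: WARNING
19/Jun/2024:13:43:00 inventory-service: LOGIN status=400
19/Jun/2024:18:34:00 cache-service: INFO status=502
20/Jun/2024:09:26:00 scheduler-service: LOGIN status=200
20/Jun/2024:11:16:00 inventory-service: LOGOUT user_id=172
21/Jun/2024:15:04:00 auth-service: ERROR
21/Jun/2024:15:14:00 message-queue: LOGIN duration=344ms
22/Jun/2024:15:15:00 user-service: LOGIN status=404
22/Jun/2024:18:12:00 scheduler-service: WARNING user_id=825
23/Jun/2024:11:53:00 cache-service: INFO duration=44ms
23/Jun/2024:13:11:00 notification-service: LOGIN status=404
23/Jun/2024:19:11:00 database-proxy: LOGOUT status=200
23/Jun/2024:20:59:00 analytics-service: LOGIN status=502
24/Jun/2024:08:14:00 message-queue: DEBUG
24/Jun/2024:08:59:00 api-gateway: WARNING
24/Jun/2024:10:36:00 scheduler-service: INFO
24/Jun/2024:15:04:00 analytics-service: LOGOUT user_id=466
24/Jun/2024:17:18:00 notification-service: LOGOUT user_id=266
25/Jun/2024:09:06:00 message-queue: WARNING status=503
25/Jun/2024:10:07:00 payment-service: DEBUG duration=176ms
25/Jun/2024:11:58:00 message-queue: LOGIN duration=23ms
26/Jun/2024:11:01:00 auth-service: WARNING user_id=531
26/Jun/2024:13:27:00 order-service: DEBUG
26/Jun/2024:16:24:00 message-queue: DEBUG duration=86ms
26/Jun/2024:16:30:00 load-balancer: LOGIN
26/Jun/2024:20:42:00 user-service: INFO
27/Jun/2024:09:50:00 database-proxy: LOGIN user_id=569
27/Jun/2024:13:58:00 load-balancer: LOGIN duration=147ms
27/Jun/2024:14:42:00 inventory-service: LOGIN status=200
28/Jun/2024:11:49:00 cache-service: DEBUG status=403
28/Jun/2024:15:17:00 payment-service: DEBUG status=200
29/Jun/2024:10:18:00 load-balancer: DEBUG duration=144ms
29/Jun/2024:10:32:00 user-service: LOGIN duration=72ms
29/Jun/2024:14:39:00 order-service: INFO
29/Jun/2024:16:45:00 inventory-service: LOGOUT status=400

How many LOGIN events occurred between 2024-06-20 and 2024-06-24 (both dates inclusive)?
5

To filter by date range:

1. Date range: 2024-06-20 through 2024-06-24, both dates inclusive
2. Filter for LOGIN events whose date falls in this range
3. Count matching events: 5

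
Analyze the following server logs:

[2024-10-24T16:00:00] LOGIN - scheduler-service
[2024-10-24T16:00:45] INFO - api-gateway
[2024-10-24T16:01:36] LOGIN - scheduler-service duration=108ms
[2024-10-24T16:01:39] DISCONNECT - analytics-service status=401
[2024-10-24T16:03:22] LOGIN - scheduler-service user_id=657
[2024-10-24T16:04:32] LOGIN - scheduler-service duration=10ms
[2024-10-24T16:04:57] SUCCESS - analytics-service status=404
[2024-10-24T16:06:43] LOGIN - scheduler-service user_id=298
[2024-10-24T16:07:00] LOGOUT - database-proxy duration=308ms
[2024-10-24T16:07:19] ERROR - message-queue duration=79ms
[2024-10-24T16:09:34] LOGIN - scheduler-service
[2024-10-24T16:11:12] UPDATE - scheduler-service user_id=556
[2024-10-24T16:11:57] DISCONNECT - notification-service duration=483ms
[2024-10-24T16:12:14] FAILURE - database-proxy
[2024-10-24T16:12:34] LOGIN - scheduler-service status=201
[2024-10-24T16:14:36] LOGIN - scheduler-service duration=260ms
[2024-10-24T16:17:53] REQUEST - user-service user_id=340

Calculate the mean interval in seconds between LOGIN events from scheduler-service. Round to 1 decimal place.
125.1

To calculate average interval:

1. Find all LOGIN events for scheduler-service in order
2. Calculate time gaps between consecutive events
3. Compute mean of gaps: 876 / 7 = 125.1 seconds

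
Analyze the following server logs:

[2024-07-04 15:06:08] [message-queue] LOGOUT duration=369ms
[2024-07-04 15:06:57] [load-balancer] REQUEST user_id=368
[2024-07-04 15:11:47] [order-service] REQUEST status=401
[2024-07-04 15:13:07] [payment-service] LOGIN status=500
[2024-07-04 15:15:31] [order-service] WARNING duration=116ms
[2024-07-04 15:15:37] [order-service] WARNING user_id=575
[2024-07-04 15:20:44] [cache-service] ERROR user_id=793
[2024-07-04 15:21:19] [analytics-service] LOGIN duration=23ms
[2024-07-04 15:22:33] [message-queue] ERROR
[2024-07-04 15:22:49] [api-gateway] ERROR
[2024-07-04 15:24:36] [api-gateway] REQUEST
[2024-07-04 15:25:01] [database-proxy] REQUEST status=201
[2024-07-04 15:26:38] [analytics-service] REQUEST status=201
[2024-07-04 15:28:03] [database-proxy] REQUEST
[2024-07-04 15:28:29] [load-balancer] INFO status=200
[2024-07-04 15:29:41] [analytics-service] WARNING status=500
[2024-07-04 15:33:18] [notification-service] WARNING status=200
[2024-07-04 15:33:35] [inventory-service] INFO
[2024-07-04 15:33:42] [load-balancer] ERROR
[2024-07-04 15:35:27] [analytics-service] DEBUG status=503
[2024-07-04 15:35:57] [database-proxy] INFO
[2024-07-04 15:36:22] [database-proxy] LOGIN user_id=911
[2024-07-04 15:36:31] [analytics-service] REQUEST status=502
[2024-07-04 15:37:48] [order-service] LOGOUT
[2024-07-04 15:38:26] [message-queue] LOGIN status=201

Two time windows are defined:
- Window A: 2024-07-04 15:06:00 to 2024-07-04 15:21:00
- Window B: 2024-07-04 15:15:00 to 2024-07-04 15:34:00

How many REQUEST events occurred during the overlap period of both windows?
0

To find overlap events:

1. Window A: 2024-07-04 15:06:00 to 2024-07-04 15:21:00
2. Window B: 2024-07-04 15:15:00 to 2024-07-04 15:34:00
3. Overlap period: 2024-07-04 15:15:00 to 2024-07-04 15:21:00
4. Count REQUEST events in overlap: 0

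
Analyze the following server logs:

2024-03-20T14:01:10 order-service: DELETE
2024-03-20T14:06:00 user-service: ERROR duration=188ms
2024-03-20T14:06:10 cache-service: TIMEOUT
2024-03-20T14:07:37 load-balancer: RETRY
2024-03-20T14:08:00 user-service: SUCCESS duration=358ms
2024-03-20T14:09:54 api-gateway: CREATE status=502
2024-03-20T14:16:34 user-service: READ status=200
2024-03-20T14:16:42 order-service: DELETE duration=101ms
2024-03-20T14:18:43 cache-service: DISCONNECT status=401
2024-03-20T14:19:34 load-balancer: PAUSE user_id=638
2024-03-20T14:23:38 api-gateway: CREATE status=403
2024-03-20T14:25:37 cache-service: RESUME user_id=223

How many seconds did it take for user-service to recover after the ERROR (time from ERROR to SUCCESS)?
120

To calculate recovery time:

1. Find ERROR event for user-service: 2024-03-20T14:06:00
2. Find next SUCCESS event for user-service: 2024-03-20T14:08:00
3. Recovery time: 2024-03-20T14:08:00 - 2024-03-20T14:06:00 = 120 seconds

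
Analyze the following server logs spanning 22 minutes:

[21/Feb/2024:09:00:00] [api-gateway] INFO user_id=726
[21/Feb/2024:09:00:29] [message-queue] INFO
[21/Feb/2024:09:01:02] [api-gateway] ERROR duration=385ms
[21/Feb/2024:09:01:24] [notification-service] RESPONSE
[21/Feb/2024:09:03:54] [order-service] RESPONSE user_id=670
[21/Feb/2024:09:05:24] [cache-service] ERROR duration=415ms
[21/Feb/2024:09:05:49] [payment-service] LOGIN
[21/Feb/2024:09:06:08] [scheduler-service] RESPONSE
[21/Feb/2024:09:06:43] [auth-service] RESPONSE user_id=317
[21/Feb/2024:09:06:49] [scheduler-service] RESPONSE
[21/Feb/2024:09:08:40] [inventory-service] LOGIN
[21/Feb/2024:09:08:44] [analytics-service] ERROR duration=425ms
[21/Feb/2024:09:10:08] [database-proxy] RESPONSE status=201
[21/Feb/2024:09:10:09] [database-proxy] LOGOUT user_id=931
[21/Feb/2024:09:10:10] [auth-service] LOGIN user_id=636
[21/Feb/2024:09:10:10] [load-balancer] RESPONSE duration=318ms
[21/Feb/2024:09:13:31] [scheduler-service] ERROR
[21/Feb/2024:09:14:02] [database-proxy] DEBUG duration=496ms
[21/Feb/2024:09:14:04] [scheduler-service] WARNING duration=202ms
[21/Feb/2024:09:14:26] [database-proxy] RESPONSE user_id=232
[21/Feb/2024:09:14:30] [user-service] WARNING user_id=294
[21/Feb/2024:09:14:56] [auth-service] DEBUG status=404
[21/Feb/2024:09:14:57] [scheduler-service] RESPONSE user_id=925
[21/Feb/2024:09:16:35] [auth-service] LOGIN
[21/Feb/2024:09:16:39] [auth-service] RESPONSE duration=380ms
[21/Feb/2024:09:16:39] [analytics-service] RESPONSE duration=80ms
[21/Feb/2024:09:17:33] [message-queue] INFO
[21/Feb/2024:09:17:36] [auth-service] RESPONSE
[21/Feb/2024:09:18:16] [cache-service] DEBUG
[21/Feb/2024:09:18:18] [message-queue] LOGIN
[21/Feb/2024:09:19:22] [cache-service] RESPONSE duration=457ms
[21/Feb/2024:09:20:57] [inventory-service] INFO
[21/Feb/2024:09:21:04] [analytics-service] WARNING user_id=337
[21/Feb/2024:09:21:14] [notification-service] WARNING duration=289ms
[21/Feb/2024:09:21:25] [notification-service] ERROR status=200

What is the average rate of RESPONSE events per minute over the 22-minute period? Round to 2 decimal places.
0.59

To calculate the rate:

1. Count total RESPONSE events: 13
2. Total time period: 22 minutes
3. Rate = 13 / 22 = 0.59 events per minute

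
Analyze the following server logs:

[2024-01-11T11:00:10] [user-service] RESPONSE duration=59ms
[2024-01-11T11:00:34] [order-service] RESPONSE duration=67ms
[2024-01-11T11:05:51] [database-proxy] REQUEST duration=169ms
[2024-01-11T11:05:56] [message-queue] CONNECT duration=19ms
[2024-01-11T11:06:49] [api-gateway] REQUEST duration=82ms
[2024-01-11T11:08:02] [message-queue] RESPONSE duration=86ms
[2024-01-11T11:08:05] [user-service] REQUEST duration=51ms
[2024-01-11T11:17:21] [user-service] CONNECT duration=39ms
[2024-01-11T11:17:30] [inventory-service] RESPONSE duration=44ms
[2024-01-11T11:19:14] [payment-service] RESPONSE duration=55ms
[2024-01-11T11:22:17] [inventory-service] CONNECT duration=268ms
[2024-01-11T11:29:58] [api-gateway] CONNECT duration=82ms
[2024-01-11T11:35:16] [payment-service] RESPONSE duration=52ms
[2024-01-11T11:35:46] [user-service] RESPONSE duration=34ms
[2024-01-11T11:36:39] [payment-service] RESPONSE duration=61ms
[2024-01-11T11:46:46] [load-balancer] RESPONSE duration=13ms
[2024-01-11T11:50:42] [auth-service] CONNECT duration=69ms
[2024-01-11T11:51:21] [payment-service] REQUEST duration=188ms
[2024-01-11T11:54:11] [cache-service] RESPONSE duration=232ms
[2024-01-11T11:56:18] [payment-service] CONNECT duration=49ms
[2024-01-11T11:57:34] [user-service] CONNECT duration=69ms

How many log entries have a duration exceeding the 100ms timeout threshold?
4

To count timeouts:

1. Threshold: 100ms
2. Extract duration from each log entry
3. Count entries where duration > 100
4. Timeout count: 4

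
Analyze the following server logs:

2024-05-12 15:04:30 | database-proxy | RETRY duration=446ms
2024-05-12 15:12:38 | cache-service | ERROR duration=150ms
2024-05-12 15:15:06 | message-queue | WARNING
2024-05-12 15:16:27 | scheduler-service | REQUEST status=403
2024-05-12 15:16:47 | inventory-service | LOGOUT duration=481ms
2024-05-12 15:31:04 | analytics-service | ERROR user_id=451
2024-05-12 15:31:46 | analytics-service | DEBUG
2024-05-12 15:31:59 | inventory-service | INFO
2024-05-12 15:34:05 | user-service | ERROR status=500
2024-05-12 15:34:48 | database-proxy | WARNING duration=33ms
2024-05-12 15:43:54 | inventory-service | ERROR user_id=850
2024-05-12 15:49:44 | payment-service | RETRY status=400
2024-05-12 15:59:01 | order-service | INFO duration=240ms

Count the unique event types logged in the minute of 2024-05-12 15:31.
3

To count unique event types:

1. Filter events in the minute starting at 2024-05-12 15:31
2. Extract event types from matching entries
3. Count unique types: 3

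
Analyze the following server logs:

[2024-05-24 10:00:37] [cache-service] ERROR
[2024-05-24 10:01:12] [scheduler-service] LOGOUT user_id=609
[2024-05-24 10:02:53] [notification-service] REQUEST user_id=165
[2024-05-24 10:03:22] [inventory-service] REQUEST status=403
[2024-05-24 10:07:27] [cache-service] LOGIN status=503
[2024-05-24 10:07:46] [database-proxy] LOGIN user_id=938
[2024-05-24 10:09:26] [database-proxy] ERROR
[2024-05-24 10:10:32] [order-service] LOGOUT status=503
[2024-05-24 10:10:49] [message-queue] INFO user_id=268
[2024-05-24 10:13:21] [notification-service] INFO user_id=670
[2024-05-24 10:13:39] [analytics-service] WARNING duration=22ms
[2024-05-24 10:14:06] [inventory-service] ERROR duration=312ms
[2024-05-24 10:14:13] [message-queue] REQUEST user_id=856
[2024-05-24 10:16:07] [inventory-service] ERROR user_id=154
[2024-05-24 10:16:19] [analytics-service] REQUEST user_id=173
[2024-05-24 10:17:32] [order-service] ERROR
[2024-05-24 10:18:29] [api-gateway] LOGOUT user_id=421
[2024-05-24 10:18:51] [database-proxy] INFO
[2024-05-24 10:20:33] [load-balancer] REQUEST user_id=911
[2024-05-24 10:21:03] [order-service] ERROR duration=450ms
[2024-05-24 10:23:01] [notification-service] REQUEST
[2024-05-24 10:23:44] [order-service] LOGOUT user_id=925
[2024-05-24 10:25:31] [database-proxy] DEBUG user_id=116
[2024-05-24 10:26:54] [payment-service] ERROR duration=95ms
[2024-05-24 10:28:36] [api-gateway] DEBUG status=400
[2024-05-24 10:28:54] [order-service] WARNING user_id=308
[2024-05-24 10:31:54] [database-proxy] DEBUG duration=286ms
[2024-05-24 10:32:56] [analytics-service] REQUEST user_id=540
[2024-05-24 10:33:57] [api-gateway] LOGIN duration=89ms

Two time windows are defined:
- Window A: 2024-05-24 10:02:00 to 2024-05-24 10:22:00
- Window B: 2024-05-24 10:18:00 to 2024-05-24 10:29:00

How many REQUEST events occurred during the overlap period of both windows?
1

To find overlap events:

1. Window A: 2024-05-24 10:02:00 to 2024-05-24 10:22:00
2. Window B: 2024-05-24 10:18:00 to 2024-05-24 10:29:00
3. Overlap period: 2024-05-24 10:18:00 to 2024-05-24 10:22:00
4. Count REQUEST events in overlap: 1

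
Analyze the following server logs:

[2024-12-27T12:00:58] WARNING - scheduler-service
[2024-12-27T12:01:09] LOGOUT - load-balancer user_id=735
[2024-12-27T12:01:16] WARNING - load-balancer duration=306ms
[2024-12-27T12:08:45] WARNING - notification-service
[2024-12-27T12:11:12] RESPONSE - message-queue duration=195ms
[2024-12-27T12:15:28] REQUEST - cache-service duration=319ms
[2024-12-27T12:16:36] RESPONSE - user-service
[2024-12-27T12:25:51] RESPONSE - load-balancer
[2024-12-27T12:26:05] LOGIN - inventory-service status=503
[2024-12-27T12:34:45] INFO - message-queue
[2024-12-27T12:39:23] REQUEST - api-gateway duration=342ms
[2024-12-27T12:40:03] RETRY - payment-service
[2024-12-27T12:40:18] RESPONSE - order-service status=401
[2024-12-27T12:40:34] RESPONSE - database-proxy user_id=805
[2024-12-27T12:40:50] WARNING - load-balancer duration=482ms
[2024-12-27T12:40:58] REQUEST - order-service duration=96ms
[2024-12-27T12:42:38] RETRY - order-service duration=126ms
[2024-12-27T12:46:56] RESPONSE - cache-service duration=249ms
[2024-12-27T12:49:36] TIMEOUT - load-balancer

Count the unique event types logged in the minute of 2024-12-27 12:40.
4

To count unique event types:

1. Filter events in the minute starting at 2024-12-27 12:40
2. Extract event types from matching entries
3. Count unique types: 4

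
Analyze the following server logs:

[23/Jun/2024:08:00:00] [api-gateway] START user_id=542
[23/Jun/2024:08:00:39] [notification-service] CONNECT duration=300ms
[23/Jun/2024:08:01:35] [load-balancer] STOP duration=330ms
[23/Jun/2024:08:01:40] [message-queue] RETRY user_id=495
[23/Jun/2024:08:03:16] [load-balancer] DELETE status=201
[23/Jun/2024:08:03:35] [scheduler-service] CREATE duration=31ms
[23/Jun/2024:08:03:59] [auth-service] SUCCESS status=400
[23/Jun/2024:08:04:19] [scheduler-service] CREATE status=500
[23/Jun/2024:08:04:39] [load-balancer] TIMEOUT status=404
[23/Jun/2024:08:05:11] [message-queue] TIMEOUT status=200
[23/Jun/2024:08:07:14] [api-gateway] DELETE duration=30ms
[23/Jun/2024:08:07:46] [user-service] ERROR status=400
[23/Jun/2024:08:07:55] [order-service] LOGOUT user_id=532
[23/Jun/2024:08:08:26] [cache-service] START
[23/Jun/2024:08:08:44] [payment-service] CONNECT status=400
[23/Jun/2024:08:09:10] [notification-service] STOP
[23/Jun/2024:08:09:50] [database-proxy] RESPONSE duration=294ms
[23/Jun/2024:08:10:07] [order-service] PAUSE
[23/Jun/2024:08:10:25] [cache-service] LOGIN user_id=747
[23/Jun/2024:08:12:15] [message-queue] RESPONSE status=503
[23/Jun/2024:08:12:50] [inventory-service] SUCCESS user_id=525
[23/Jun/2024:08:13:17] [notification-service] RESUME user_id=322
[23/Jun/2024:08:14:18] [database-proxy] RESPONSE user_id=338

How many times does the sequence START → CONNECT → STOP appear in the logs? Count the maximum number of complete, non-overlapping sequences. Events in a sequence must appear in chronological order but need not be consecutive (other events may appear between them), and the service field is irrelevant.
2

To count sequences:

1. Look for pattern: START → CONNECT → STOP
2. Greedily scan the log in chronological order, matching each sequence element in turn (ignoring service)
3. Each time the full pattern completes, increment the count and restart matching from the next event
4. Complete non-overlapping sequences found: 2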